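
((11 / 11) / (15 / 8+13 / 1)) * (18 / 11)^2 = 2592 / 14399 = 0.18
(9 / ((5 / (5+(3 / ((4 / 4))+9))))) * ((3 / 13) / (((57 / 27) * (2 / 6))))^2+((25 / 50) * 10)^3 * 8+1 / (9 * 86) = 236882101787 / 236104830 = 1003.29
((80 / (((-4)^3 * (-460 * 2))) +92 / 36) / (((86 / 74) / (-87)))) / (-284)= 18173401 / 26964096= 0.67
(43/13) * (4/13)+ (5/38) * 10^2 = 45518/3211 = 14.18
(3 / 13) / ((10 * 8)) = 3 / 1040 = 0.00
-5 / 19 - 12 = -12.26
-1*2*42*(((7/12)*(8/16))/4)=-49/8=-6.12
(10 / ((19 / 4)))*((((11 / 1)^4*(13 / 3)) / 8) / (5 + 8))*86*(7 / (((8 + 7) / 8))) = 70511056 / 171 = 412345.36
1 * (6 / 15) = 2 / 5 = 0.40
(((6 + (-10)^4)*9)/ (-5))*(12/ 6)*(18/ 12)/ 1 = -270162/ 5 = -54032.40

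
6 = 6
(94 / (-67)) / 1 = -94 / 67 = -1.40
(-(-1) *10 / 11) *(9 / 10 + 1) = 19 / 11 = 1.73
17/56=0.30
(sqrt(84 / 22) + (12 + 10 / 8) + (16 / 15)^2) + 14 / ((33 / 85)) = sqrt(462) / 11 + 499439 / 9900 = 52.40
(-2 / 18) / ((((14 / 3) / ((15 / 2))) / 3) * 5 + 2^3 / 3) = -3 / 100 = -0.03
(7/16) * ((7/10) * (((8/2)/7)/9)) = 7/360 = 0.02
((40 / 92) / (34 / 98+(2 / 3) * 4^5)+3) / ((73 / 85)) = 3.49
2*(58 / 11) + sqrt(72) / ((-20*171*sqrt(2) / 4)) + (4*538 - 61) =6588323 / 3135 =2101.54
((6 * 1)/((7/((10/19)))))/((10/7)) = 6/19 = 0.32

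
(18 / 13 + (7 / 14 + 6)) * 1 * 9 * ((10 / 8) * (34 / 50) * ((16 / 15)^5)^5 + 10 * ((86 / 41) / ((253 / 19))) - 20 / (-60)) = 80880404265179170654709396557067929 / 184557983375789523124694824218750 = 438.24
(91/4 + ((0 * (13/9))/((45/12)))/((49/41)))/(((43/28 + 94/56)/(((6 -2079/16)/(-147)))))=8593/1440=5.97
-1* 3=-3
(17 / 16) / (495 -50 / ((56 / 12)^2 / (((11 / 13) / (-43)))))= 465647 / 216956520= 0.00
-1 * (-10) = 10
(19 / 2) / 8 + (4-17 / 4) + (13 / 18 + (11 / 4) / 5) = 1591 / 720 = 2.21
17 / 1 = 17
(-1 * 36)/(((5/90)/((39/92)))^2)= -1108809/529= -2096.05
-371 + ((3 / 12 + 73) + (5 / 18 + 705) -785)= -13589 / 36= -377.47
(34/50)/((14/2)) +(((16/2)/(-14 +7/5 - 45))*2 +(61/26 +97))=2030414/20475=99.17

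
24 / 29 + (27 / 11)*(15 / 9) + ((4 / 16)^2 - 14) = -46033 / 5104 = -9.02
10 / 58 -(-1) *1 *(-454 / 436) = -5493 / 6322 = -0.87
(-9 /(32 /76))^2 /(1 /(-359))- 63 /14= -10497807 /64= -164028.23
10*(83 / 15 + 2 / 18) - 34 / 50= 12547 / 225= 55.76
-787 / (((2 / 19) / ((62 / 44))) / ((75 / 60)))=-2317715 / 176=-13168.84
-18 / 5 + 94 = 452 / 5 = 90.40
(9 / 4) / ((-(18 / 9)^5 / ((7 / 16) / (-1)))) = 63 / 2048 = 0.03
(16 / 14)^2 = 64 / 49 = 1.31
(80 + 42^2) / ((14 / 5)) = 4610 / 7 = 658.57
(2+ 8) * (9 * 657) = 59130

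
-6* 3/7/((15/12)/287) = -2952/5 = -590.40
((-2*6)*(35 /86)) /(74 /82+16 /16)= -2.57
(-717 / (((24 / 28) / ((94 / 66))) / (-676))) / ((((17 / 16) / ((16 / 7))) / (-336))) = -108860530688 / 187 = -582141875.34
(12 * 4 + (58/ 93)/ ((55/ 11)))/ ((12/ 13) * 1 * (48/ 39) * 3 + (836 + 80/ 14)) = 13236587/ 232448850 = 0.06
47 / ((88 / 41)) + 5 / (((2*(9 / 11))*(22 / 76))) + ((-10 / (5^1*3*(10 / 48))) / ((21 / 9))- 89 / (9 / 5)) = -509011 / 27720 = -18.36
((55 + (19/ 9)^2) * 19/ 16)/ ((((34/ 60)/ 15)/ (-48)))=-4575200/ 51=-89709.80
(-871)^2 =758641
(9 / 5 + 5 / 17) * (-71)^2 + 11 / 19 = 17049597 / 1615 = 10557.03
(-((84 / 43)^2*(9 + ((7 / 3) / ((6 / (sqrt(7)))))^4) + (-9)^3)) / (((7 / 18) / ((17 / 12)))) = 2514.95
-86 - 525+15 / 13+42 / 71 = -562342 / 923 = -609.25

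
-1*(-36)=36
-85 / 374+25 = 545 / 22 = 24.77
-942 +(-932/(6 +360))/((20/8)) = -862862/915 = -943.02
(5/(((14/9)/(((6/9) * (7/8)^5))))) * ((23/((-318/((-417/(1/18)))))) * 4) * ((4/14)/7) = 21148155/217088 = 97.42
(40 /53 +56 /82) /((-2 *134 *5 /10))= -1562 /145591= -0.01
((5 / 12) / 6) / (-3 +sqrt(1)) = -5 / 144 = -0.03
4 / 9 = 0.44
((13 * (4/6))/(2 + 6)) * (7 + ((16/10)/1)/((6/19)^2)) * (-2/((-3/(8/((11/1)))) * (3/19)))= 76.66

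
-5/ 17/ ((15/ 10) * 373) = -10/ 19023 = -0.00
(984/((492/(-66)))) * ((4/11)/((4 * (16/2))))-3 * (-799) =4791/2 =2395.50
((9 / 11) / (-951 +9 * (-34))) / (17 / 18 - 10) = 54 / 751267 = 0.00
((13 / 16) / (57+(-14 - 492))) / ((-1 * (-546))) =-1 / 301728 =-0.00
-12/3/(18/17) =-34/9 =-3.78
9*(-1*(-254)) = 2286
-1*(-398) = 398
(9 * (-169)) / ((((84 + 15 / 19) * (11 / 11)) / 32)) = -102752 / 179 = -574.03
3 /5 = 0.60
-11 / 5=-2.20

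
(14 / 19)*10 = 140 / 19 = 7.37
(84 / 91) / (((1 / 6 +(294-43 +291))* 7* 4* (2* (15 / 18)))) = 54 / 1480115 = 0.00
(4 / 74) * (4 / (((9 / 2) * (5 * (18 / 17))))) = 136 / 14985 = 0.01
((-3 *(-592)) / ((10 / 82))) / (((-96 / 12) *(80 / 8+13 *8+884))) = -4551 / 2495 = -1.82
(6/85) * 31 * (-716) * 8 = -1065408/85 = -12534.21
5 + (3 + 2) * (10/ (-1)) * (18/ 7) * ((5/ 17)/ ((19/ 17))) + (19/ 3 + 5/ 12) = -11749/ 532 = -22.08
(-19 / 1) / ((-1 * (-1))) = -19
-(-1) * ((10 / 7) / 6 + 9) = 194 / 21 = 9.24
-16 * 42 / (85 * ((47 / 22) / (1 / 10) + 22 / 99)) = -66528 / 181645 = -0.37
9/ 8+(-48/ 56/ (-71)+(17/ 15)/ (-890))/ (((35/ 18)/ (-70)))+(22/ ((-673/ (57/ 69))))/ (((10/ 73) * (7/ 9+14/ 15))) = 12148778769/ 19562360200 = 0.62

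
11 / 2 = 5.50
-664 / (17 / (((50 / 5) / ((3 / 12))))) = -26560 / 17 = -1562.35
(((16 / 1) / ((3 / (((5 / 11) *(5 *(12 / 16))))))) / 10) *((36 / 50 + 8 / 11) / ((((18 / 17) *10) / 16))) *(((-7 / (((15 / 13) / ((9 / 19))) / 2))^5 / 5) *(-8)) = 2334708537982119936 / 117034366796875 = 19948.91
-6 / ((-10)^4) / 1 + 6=29997 / 5000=6.00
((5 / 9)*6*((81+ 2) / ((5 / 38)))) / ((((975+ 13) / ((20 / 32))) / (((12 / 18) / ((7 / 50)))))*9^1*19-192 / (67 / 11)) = 13207375 / 356366754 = 0.04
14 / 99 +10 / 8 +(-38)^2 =572375 / 396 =1445.39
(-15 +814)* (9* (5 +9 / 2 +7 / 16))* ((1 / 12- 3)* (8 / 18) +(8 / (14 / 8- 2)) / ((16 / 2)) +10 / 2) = -42347 / 2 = -21173.50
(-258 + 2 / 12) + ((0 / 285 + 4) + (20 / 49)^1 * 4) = -74147 / 294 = -252.20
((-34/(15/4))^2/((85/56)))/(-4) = -13.54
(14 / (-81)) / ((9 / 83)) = -1162 / 729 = -1.59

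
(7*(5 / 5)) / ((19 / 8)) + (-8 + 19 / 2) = 169 / 38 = 4.45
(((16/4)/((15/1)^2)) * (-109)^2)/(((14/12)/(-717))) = -22716472/175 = -129808.41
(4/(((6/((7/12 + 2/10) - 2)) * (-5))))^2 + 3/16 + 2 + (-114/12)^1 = -5901809/810000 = -7.29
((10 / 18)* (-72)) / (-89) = 40 / 89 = 0.45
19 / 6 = 3.17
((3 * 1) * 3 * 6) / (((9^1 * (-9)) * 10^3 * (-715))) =1 / 1072500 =0.00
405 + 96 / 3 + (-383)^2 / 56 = 171161 / 56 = 3056.45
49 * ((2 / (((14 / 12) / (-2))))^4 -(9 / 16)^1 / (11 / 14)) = 29045025 / 4312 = 6735.86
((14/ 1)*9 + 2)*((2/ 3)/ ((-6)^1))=-128/ 9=-14.22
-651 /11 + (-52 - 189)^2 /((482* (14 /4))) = -1906 /77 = -24.75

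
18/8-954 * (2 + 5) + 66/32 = -106779/16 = -6673.69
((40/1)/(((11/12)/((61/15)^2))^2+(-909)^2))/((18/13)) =57598698560/1647439976139849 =0.00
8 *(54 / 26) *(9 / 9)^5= 216 / 13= 16.62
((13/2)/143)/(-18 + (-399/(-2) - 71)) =1/2431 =0.00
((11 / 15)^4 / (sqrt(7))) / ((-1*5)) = -14641*sqrt(7) / 1771875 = -0.02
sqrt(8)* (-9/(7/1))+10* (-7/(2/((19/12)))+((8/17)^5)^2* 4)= -1340120547723065/24191926805388-18* sqrt(2)/7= -59.03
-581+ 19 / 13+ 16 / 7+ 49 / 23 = -1203731 / 2093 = -575.12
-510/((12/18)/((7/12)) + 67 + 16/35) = -2550/343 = -7.43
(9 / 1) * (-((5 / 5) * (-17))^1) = 153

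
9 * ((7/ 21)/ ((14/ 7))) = 3/ 2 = 1.50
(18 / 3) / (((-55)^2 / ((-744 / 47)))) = -4464 / 142175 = -0.03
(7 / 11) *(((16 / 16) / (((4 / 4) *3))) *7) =49 / 33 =1.48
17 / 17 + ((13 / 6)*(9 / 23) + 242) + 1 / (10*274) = 243.85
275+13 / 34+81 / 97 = 910965 / 3298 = 276.22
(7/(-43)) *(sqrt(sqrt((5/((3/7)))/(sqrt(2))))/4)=-7 *2^(7/8) *3^(3/4) *35^(1/4)/1032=-0.07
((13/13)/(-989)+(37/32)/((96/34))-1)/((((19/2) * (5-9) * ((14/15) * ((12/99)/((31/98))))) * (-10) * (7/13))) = -0.01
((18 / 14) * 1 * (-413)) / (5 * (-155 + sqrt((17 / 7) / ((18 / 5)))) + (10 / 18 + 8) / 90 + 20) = 290324250 * sqrt(1190) / 2617217151853 + 108294386130 / 153953950109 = 0.71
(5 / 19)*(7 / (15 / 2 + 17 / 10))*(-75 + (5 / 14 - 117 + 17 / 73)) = -4890525 / 127604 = -38.33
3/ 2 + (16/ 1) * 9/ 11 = 321/ 22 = 14.59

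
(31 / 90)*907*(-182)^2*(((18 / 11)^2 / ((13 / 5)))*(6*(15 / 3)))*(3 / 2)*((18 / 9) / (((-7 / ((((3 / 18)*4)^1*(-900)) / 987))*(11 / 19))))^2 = 68404477190400000 / 1584756481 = 43164030.57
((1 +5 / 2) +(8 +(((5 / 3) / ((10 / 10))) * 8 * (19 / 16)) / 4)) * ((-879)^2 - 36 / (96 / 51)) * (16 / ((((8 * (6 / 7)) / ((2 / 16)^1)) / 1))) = 1783554675 / 512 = 3483505.22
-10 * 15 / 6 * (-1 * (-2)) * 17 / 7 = -850 / 7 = -121.43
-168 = -168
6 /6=1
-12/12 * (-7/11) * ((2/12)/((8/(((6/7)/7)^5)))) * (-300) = -48600/443889677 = -0.00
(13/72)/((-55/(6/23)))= -13/15180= -0.00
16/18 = 8/9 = 0.89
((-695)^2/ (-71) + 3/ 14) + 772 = -5994769/ 994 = -6030.95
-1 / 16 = -0.06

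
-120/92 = -30/23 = -1.30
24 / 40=3 / 5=0.60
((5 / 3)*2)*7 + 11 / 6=151 / 6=25.17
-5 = -5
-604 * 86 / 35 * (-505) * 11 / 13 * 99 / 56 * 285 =203535194445 / 637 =319521498.34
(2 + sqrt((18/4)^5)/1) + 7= 9 + 243 *sqrt(2)/8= 51.96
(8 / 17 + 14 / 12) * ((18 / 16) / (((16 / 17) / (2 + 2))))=501 / 64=7.83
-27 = -27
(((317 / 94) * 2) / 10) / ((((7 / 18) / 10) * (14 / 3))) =8559 / 2303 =3.72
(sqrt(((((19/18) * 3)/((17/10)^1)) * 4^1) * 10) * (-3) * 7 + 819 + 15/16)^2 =3068840337/4352 - 459165 * sqrt(1938)/68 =407896.14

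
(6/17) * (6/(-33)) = -12/187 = -0.06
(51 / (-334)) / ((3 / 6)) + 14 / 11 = 1777 / 1837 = 0.97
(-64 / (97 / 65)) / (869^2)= -4160 / 73250617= -0.00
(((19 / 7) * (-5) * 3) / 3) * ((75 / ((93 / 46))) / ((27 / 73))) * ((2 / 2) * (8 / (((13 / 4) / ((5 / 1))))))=-1276040000 / 76167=-16753.19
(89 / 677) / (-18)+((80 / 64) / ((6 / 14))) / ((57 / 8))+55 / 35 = 3198497 / 1620738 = 1.97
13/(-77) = -13/77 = -0.17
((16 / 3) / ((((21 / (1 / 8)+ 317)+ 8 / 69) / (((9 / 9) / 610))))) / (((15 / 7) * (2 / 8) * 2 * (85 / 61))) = 2576 / 213390375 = 0.00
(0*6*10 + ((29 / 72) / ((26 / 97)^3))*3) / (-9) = -26467517 / 3796416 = -6.97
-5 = -5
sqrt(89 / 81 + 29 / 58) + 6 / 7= 6 / 7 + sqrt(518) / 18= 2.12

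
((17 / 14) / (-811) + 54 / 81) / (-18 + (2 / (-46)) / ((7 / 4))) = -521111 / 14121132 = -0.04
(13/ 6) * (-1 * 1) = -13/ 6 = -2.17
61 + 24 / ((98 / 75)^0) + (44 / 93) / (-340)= 671914 / 7905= 85.00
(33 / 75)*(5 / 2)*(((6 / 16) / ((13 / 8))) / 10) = 0.03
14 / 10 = 1.40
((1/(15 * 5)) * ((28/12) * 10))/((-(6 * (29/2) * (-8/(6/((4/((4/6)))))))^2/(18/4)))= -7/2422080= -0.00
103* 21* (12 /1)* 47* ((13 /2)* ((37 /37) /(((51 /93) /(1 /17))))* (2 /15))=163877532 /1445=113410.06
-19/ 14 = -1.36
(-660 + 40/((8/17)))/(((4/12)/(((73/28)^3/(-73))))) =9192525/21952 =418.76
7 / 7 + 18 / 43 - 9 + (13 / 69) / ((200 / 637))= -4142717 / 593400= -6.98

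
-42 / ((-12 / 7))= 49 / 2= 24.50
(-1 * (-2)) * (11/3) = 22/3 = 7.33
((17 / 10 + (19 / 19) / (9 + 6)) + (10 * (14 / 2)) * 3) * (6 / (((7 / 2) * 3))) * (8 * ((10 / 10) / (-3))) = -101648 / 315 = -322.69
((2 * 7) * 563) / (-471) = -7882 / 471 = -16.73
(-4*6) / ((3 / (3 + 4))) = -56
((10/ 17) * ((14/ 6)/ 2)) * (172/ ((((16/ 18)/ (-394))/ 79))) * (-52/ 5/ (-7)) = -104396604/ 17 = -6140976.71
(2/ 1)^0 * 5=5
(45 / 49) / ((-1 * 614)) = -45 / 30086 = -0.00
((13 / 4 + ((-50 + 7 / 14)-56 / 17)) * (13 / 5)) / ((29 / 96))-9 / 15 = -1052607 / 2465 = -427.02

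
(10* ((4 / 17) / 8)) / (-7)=-5 / 119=-0.04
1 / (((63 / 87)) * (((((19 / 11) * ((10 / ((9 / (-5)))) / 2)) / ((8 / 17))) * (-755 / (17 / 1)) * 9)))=2552 / 7531125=0.00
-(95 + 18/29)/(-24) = 2773/696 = 3.98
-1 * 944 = -944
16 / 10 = 8 / 5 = 1.60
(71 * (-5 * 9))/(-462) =1065/154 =6.92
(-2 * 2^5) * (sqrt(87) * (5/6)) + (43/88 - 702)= -61733/88 - 160 * sqrt(87)/3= -1198.97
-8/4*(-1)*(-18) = -36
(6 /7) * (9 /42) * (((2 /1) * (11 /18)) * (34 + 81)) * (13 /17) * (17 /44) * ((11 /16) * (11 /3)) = 180895 /9408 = 19.23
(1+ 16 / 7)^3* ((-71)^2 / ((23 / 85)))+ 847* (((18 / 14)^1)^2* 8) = 230510557 / 343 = 672042.44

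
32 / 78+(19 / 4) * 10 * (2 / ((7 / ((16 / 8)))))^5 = 2165872 / 655473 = 3.30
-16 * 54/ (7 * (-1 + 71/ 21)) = -1296/ 25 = -51.84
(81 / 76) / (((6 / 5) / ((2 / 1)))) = 135 / 76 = 1.78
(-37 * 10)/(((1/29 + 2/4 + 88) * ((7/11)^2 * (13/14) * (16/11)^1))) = -1428163/186914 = -7.64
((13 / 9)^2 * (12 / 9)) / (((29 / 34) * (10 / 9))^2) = 195364 / 63075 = 3.10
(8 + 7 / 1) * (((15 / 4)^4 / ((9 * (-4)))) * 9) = -759375 / 1024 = -741.58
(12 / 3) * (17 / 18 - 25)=-866 / 9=-96.22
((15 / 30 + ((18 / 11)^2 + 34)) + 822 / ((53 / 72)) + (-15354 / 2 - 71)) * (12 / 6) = -84576479 / 6413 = -13188.29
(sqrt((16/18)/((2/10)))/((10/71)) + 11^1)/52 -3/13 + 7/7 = 71 * sqrt(10)/780 + 51/52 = 1.27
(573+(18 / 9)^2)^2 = 332929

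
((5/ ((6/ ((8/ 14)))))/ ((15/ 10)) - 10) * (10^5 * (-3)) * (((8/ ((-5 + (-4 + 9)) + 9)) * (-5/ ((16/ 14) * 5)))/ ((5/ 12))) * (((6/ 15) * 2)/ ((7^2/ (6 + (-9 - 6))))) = 39040000/ 49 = 796734.69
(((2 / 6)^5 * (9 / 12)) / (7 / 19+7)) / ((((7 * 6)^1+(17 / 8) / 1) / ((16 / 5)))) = 152 / 5003775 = 0.00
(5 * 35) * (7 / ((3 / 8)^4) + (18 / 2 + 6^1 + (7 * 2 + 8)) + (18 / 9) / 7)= 5546125 / 81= 68470.68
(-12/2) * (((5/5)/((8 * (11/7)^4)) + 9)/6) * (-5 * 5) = 26413825/117128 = 225.51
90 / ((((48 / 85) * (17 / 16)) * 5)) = 30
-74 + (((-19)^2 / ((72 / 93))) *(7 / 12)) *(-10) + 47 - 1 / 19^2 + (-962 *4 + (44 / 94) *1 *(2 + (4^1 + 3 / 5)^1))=-80528820431 / 12216240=-6591.95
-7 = -7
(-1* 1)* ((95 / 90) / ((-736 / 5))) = 95 / 13248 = 0.01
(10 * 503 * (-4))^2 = 404814400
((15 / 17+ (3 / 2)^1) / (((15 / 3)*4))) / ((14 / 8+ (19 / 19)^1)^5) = 10368 / 13689335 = 0.00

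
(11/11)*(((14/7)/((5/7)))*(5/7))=2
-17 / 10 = -1.70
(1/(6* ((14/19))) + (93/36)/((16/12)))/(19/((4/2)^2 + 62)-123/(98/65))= -55979/2103232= -0.03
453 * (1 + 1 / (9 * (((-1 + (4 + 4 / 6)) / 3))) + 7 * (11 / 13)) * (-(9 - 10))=454359 / 143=3177.34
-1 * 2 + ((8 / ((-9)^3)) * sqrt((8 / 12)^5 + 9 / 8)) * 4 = -2 - 8 * sqrt(14658) / 19683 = -2.05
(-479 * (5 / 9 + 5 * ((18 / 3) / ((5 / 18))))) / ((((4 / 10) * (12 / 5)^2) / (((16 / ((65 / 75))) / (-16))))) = 292489375 / 11232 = 26040.72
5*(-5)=-25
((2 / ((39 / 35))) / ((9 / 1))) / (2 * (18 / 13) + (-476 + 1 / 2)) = -140 / 331857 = -0.00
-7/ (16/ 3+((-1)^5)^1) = -21/ 13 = -1.62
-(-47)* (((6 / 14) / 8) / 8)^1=141 / 448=0.31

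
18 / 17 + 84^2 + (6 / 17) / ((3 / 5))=119980 / 17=7057.65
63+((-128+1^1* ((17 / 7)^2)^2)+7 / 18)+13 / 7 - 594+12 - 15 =-27009869 / 43218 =-624.97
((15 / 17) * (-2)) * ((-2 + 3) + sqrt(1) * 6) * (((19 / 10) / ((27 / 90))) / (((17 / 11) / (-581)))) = 8500030 / 289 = 29411.87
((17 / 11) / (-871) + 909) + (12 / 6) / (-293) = 2551750654 / 2807233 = 908.99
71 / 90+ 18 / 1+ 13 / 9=607 / 30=20.23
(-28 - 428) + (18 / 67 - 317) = -51773 / 67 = -772.73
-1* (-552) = 552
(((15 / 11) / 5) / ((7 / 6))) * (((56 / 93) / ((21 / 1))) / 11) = 16 / 26257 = 0.00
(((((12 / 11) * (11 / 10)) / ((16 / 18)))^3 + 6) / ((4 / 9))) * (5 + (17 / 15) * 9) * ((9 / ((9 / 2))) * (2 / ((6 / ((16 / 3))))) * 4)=2571954 / 625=4115.13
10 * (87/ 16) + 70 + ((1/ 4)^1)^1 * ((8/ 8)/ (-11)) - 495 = -32617/ 88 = -370.65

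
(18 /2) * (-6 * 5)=-270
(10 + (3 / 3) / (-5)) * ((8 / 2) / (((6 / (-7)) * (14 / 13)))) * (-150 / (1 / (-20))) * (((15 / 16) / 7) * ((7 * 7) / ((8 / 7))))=-11704875 / 16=-731554.69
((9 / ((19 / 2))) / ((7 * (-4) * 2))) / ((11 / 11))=-9 / 532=-0.02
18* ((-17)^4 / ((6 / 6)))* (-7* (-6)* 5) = 315709380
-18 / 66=-0.27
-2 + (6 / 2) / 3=-1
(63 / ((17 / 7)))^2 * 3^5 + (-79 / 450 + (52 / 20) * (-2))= 21265798259 / 130050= 163520.17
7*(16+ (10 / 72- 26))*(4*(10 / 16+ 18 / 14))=-37985 / 72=-527.57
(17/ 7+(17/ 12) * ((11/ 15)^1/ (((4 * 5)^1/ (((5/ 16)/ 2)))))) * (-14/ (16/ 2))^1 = -392989/ 92160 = -4.26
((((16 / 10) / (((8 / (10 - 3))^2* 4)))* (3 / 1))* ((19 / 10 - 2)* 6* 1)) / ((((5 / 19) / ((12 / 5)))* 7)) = -3591 / 5000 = -0.72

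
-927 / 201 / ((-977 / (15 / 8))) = 4635 / 523672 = 0.01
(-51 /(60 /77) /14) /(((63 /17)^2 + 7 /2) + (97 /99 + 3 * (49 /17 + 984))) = -5350257 /3409127020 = -0.00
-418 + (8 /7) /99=-289666 /693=-417.99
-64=-64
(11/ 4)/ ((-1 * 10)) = -11/ 40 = -0.28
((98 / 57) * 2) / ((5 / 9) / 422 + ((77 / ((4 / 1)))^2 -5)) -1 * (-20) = 4222755668 / 211038529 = 20.01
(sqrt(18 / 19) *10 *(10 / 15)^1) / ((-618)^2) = 5 *sqrt(38) / 1814139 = 0.00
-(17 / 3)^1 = -17 / 3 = -5.67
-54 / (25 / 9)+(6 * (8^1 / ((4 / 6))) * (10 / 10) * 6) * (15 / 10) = 15714 / 25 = 628.56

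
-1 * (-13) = 13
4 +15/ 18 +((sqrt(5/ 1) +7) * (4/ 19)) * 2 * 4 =32 * sqrt(5)/ 19 +1895/ 114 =20.39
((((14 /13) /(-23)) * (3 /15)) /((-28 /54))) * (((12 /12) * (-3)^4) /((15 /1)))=729 /7475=0.10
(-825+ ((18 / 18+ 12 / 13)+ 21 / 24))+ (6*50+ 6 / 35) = -1900191 / 3640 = -522.03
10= 10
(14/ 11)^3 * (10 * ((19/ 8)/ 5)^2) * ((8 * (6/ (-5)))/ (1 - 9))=5.58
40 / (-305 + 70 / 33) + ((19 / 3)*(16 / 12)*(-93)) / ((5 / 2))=-9423248 / 29985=-314.27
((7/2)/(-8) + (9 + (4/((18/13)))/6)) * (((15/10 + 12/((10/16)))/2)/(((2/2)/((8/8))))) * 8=89861/120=748.84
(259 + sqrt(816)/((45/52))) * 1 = 208 * sqrt(51)/45 + 259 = 292.01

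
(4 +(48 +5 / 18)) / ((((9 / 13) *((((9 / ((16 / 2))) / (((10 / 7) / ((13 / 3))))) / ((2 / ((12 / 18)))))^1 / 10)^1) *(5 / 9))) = 75280 / 63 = 1194.92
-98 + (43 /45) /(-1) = -4453 /45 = -98.96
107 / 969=0.11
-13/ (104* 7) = -1/ 56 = -0.02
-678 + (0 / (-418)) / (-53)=-678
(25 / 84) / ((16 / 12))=25 / 112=0.22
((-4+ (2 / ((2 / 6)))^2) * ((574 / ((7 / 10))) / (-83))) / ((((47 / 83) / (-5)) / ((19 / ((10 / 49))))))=12214720 / 47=259887.66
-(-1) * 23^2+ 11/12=6359/12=529.92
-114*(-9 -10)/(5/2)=4332/5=866.40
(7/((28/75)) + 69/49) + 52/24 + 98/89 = 1225927/52332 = 23.43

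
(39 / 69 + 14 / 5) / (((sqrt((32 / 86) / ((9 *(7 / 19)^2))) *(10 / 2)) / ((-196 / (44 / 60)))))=-325.94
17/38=0.45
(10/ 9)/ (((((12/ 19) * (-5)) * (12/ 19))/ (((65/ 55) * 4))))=-4693/ 1782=-2.63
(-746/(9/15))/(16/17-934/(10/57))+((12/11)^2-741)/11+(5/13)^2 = -20417697363292/305316227931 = -66.87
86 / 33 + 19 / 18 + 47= 10031 / 198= 50.66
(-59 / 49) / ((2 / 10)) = -295 / 49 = -6.02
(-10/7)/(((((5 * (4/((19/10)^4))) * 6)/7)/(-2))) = 130321/60000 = 2.17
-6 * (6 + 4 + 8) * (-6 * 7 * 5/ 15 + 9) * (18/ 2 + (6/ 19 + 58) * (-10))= -5890860/ 19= -310045.26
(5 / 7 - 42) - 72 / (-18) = -261 / 7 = -37.29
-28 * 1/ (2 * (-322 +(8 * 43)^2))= -7/ 59007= -0.00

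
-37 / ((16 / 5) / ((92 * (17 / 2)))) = -72335 / 8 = -9041.88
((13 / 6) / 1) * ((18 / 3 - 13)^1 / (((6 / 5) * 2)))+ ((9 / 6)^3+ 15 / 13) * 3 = 3401 / 468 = 7.27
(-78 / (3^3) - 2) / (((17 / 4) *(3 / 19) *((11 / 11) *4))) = -1.82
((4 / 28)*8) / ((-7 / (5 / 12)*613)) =-10 / 90111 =-0.00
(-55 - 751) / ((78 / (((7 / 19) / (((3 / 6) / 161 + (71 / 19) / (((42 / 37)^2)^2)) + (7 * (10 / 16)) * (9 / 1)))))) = -5176824912 / 56607292039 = -0.09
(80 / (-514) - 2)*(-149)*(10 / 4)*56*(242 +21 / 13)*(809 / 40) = 221556342.36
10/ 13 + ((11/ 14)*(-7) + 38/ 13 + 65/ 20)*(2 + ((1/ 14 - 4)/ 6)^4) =828122405/ 369847296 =2.24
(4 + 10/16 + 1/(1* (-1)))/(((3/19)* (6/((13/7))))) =7163/1008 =7.11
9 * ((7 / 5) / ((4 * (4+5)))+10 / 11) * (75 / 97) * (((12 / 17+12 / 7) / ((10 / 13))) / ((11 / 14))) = 5270616 / 199529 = 26.42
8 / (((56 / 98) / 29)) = 406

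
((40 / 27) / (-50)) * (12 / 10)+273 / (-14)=-8791 / 450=-19.54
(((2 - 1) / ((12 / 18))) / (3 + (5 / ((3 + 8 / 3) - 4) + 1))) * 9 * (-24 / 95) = -324 / 665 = -0.49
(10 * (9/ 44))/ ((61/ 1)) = 45/ 1342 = 0.03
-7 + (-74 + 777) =696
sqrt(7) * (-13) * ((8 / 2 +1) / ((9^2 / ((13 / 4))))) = -845 * sqrt(7) / 324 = -6.90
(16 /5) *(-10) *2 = -64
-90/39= -2.31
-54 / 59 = -0.92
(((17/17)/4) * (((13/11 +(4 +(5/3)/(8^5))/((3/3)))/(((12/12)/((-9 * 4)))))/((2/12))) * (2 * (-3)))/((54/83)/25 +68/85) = 313929532575/154451968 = 2032.54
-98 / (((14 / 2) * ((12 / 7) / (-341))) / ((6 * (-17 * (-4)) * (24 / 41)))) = 27269088 / 41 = 665099.71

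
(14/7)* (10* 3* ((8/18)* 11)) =880/3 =293.33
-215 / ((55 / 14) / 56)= -33712 / 11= -3064.73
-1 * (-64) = 64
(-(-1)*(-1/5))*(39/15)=-13/25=-0.52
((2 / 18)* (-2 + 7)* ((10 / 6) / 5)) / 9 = 5 / 243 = 0.02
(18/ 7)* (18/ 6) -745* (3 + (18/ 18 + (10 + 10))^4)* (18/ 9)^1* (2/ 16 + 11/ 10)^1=-2484873393/ 7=-354981913.29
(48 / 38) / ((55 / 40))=192 / 209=0.92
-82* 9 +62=-676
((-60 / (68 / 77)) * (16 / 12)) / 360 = -0.25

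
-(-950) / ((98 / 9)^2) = 38475 / 4802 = 8.01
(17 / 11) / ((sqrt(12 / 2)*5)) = 17*sqrt(6) / 330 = 0.13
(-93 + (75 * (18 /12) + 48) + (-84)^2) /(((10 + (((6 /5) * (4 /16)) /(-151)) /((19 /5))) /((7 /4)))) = 286122501 /229508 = 1246.68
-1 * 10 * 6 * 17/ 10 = -102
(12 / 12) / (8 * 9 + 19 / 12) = 12 / 883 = 0.01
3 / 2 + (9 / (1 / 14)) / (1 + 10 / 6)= 48.75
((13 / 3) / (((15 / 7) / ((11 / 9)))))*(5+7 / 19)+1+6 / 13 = 491177 / 33345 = 14.73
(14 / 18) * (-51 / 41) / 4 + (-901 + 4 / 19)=-8422841 / 9348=-901.03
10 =10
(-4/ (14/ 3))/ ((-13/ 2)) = 12/ 91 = 0.13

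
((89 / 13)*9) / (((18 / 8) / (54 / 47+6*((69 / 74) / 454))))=163194138 / 5131789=31.80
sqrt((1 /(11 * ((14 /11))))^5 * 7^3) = sqrt(2) /56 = 0.03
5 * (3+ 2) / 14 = 25 / 14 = 1.79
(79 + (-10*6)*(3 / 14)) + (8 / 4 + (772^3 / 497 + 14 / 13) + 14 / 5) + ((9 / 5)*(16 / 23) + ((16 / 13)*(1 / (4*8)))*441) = 1375832037197 / 1486030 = 925844.05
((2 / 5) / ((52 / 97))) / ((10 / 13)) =97 / 100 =0.97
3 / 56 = 0.05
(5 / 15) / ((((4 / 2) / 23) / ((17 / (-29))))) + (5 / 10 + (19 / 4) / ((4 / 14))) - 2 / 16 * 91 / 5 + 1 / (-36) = 32821 / 2610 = 12.58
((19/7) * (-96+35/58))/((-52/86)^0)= -105127/406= -258.93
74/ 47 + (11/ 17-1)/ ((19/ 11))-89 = -87.63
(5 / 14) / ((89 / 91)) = 65 / 178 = 0.37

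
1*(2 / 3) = 2 / 3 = 0.67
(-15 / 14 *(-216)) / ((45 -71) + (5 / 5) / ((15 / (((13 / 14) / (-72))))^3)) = -799967508480000 / 89872892930197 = -8.90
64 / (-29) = -64 / 29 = -2.21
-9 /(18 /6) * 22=-66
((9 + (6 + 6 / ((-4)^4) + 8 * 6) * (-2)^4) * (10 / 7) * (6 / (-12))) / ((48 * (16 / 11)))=-128095 / 14336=-8.94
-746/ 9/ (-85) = 746/ 765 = 0.98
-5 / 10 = -1 / 2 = -0.50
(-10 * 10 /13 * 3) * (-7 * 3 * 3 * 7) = 132300 /13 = 10176.92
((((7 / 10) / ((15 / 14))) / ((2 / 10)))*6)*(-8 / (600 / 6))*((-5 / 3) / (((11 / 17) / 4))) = 13328 / 825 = 16.16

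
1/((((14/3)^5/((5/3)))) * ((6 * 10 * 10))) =27/21512960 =0.00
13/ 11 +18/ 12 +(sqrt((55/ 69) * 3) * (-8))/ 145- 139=-2999/ 22- 8 * sqrt(1265)/ 3335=-136.40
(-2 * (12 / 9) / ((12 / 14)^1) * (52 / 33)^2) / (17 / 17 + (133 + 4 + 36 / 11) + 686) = -208 / 22275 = -0.01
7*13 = 91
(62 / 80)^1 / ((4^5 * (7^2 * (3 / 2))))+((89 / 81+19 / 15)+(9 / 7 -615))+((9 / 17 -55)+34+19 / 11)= -630.09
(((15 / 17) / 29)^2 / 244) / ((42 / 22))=825 / 415127692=0.00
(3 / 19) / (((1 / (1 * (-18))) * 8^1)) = -27 / 76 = -0.36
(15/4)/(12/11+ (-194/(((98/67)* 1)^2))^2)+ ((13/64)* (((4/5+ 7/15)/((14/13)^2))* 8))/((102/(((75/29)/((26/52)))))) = 437563997116208185/4837346679201776544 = 0.09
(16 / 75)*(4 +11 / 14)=536 / 525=1.02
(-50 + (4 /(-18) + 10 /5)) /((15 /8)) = -3472 /135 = -25.72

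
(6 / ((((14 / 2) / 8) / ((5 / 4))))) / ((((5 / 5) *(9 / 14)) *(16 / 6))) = 5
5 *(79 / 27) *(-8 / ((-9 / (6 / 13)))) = 6.00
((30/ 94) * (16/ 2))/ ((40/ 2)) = 0.13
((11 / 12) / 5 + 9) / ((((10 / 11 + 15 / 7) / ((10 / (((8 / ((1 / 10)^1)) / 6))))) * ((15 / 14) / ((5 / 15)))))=296989 / 423000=0.70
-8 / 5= -1.60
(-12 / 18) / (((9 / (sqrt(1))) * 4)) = -1 / 54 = -0.02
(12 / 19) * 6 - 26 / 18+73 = 12884 / 171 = 75.35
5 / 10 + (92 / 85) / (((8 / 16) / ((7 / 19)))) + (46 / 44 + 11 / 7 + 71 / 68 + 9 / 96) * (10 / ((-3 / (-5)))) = 381282593 / 5969040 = 63.88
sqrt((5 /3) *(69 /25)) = sqrt(115) /5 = 2.14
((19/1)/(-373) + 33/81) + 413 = 4162913/10071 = 413.36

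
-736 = -736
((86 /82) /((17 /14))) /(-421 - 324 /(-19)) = -11438 /5349475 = -0.00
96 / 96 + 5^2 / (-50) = 1 / 2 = 0.50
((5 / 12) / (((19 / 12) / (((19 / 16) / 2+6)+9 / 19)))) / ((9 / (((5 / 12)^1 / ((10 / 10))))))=107425 / 1247616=0.09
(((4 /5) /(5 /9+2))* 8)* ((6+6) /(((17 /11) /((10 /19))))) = 76032 /7429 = 10.23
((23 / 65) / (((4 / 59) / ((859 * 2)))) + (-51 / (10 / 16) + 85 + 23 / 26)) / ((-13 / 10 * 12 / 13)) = -7475.77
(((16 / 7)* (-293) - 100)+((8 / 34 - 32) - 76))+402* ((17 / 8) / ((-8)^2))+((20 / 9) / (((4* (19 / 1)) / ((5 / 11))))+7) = -49115250169 / 57302784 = -857.12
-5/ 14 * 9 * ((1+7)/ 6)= -30/ 7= -4.29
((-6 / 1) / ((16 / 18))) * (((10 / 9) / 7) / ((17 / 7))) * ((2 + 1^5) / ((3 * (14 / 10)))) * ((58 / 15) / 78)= -145 / 9282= -0.02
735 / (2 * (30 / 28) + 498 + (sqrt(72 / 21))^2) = 343 / 235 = 1.46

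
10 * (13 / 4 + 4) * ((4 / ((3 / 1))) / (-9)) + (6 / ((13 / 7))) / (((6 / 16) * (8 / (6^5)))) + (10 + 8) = 8381.41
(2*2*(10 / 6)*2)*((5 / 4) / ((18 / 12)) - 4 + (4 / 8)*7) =40 / 9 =4.44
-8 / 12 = -2 / 3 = -0.67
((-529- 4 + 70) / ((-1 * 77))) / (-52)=-463 / 4004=-0.12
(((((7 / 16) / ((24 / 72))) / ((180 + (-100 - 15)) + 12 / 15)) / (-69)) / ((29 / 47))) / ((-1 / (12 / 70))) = 3 / 37352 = 0.00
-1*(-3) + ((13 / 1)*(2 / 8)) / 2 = 37 / 8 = 4.62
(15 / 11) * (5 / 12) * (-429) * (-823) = 802425 / 4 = 200606.25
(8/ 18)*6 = 8/ 3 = 2.67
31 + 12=43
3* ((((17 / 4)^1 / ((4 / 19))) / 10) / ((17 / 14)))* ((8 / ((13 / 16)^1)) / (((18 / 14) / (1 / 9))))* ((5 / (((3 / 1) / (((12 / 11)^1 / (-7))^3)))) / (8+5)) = -9728 / 4723719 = -0.00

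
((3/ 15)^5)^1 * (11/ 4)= 11/ 12500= 0.00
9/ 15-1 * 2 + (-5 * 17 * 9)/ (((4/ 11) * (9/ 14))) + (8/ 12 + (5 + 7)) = -97837/ 30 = -3261.23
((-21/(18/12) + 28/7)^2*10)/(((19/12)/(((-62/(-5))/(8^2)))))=2325/19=122.37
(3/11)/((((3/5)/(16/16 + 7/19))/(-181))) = -23530/209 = -112.58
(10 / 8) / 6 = 5 / 24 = 0.21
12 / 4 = 3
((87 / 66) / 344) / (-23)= -29 / 174064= -0.00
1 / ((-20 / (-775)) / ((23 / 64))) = 3565 / 256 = 13.93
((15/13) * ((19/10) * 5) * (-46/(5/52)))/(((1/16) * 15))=-27968/5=-5593.60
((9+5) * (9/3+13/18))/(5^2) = 469/225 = 2.08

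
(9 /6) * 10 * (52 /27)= 260 /9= 28.89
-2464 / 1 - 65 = -2529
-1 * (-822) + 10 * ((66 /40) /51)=27959 /34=822.32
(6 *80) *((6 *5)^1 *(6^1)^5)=111974400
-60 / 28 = -15 / 7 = -2.14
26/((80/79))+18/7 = 28.25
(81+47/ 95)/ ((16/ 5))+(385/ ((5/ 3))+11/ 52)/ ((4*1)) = 329083/ 3952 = 83.27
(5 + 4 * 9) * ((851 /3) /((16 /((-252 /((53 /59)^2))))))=-226999.55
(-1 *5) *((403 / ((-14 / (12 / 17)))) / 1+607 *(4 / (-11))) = 1577650 / 1309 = 1205.23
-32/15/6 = -16/45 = -0.36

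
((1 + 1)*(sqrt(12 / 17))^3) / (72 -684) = -4*sqrt(51) / 14739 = -0.00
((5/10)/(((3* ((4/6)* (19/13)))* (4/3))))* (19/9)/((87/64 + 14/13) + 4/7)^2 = 27559168/920535867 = 0.03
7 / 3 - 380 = -1133 / 3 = -377.67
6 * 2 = 12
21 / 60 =7 / 20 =0.35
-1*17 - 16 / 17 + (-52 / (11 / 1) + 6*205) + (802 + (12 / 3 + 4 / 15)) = 5648143 / 2805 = 2013.60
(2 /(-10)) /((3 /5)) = -1 /3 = -0.33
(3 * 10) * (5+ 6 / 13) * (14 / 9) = 9940 / 39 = 254.87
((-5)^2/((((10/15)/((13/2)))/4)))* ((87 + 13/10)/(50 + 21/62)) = 5337735/3121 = 1710.26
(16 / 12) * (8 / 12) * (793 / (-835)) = -6344 / 7515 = -0.84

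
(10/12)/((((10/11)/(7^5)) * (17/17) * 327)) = 184877/3924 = 47.11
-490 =-490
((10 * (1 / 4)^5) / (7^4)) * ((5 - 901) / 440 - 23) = -1377 / 13522432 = -0.00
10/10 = 1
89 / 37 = 2.41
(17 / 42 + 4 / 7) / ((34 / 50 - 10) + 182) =1025 / 181314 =0.01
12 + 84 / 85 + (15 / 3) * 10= 5354 / 85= 62.99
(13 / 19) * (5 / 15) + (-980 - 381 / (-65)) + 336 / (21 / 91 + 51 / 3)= -7072181 / 7410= -954.41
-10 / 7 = -1.43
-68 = -68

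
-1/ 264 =-0.00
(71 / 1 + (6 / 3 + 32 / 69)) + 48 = 8381 / 69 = 121.46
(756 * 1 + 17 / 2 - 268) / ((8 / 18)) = 8937 / 8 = 1117.12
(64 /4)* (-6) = -96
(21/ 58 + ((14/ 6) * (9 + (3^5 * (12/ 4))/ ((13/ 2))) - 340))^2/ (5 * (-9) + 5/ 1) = -81.07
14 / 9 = 1.56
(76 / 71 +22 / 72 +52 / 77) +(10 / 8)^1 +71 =3655847 / 49203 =74.30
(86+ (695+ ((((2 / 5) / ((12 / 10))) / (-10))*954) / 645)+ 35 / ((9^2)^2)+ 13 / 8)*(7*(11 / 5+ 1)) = 618195503954 / 35265375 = 17529.82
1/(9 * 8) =1/72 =0.01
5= 5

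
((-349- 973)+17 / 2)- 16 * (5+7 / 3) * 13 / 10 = -43981 / 30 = -1466.03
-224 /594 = -112 /297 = -0.38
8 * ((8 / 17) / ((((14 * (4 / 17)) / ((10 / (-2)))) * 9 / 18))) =-11.43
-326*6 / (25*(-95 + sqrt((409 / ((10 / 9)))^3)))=-43200216*sqrt(4090) / 249338226205 - 7432800 / 49867645241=-0.01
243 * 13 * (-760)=-2400840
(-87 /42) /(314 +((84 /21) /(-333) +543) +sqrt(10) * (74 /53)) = -7741282900401 /3202625691562094 +6306146541 * sqrt(10) /1601312845781047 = -0.00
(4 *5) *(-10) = -200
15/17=0.88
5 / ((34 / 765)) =112.50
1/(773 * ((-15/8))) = -8/11595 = -0.00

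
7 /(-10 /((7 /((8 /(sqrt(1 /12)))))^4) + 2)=-16807 /5893438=-0.00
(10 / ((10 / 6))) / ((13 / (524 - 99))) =2550 / 13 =196.15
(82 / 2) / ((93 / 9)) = 123 / 31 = 3.97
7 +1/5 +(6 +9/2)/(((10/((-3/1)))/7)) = -297/20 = -14.85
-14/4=-7/2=-3.50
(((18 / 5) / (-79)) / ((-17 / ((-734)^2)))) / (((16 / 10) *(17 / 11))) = 13334211 / 22831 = 584.04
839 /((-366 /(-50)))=114.62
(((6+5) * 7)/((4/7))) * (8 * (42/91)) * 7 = 45276/13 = 3482.77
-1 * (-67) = 67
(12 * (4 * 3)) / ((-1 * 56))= -18 / 7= -2.57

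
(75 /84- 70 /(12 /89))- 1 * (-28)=-490.27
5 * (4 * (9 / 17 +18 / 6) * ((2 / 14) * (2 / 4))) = 600 / 119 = 5.04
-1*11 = -11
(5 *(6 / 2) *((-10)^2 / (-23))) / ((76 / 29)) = -10875 / 437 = -24.89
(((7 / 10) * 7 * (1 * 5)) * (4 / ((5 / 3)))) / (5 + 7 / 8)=2352 / 235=10.01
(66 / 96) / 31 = 11 / 496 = 0.02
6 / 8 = 3 / 4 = 0.75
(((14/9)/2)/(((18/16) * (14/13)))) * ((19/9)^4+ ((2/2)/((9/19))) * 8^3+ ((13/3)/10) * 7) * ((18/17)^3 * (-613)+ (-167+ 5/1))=-101605212873164/161170965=-630418.84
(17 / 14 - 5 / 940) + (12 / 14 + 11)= 17195 / 1316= 13.07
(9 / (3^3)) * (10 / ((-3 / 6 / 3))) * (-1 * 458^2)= 4195280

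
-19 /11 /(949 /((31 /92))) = -589 /960388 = -0.00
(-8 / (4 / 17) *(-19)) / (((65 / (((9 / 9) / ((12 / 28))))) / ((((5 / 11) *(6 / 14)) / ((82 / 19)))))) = 6137 / 5863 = 1.05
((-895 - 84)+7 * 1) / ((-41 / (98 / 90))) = 5292 / 205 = 25.81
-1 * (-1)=1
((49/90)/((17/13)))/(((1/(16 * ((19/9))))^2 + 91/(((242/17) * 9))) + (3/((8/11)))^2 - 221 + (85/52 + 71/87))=-1342713404032/647660940586735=-0.00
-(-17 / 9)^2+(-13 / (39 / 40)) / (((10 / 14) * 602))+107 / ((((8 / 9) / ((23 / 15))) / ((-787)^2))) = 15927066520541 / 139320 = 114320029.58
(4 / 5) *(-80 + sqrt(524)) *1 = -64 + 8 *sqrt(131) / 5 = -45.69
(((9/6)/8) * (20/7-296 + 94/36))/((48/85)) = -3111595/32256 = -96.47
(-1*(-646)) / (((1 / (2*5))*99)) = 6460 / 99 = 65.25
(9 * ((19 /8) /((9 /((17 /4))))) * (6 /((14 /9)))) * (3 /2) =26163 /448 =58.40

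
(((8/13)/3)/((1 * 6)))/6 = 2/351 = 0.01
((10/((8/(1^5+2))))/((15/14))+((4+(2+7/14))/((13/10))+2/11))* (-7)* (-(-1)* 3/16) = -11.39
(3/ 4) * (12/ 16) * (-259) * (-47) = 109557/ 16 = 6847.31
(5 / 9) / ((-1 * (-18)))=0.03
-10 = -10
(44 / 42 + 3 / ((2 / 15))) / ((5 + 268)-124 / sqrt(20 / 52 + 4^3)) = 1978* sqrt(1209) / 14040845 + 26703 / 308590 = 0.09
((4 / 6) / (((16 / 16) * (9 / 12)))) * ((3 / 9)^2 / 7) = 8 / 567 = 0.01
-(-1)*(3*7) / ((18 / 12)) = 14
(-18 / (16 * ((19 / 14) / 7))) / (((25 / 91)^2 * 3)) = -1217307 / 47500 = -25.63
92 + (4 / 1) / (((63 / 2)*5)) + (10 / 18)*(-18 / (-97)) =2814986 / 30555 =92.13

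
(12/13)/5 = 12/65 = 0.18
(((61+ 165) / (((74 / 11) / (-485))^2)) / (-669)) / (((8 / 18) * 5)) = -1929738855 / 2442296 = -790.13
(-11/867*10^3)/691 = -11000/599097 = -0.02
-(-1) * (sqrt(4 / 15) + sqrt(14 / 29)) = 2 * sqrt(15) / 15 + sqrt(406) / 29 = 1.21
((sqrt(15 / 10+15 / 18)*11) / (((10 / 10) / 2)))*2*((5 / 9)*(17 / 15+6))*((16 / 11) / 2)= 3424*sqrt(21) / 81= 193.71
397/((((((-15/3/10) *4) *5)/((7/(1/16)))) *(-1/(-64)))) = -284569.60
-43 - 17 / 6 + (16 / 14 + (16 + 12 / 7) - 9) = -1511 / 42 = -35.98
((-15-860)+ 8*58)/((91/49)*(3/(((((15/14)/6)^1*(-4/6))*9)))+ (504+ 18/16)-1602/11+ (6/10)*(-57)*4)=-1.89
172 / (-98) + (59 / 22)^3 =9147843 / 521752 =17.53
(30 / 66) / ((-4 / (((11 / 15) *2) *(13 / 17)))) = -13 / 102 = -0.13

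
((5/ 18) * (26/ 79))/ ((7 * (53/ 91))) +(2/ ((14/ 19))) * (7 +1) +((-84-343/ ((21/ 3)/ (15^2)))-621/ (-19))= -55403770561/ 5011839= -11054.58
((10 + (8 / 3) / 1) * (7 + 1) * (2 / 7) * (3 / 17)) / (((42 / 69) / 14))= 13984 / 119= 117.51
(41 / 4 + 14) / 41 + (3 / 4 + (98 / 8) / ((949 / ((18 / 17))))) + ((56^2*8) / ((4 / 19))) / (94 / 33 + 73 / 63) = 109255085468591 / 3673709962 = 29739.71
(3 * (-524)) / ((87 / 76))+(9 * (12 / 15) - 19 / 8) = -1587363 / 1160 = -1368.42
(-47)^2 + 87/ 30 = 22119/ 10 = 2211.90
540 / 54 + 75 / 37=445 / 37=12.03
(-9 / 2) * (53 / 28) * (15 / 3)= -2385 / 56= -42.59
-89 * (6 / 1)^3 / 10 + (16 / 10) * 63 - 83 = -9523 / 5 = -1904.60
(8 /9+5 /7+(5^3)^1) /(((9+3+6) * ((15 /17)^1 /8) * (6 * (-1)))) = -271184 /25515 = -10.63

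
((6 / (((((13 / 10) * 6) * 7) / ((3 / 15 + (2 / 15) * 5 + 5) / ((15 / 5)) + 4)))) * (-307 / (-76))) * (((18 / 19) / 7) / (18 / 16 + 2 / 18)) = 5923872 / 20466173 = 0.29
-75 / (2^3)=-75 / 8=-9.38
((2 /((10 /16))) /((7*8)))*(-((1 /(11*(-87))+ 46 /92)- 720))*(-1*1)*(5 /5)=-275425 /6699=-41.11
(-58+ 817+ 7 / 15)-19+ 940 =25207 / 15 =1680.47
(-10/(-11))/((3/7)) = 70/33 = 2.12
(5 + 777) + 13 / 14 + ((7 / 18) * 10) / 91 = 782.97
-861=-861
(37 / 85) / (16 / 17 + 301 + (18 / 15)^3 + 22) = 925 / 692047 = 0.00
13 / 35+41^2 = 58848 / 35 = 1681.37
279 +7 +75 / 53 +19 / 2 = 31473 / 106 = 296.92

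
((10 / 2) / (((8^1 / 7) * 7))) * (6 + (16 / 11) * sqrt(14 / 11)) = 10 * sqrt(154) / 121 + 15 / 4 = 4.78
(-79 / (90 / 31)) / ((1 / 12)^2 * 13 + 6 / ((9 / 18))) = -19592 / 8705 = -2.25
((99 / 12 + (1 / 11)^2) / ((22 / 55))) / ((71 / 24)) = 59955 / 8591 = 6.98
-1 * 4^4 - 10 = -266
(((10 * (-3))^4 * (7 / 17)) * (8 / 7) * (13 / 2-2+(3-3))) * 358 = 10439280000 / 17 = 614075294.12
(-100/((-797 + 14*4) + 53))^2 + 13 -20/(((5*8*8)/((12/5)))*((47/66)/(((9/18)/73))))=13.02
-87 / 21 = -29 / 7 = -4.14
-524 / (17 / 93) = -48732 / 17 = -2866.59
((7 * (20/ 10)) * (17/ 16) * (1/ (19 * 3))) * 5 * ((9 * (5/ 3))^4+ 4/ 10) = 30122113/ 456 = 66057.27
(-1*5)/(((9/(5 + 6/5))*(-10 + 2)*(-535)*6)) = -31/231120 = -0.00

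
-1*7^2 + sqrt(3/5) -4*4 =-65 + sqrt(15)/5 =-64.23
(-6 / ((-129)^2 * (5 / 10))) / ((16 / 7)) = -7 / 22188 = -0.00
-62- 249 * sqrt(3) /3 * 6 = -498 * sqrt(3)- 62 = -924.56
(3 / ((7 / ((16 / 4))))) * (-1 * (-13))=156 / 7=22.29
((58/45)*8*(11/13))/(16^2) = 319/9360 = 0.03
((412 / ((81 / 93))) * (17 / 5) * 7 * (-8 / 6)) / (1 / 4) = -60044.17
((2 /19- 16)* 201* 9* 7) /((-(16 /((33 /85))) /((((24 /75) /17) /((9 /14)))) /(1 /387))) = 10906126 /29514125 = 0.37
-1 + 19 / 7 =12 / 7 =1.71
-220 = -220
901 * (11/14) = 9911/14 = 707.93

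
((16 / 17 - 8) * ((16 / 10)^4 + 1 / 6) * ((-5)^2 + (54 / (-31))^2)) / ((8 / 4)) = -1357880282 / 2042125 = -664.93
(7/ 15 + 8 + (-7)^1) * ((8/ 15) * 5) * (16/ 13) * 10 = 5632/ 117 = 48.14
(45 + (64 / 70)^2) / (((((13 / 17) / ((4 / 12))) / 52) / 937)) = 3577589684 / 3675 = 973493.79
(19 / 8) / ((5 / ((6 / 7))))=57 / 140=0.41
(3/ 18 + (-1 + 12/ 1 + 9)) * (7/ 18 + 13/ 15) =13673/ 540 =25.32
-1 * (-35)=35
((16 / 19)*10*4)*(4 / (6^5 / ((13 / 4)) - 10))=16640 / 294253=0.06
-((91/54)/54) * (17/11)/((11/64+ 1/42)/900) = -17326400/78111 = -221.82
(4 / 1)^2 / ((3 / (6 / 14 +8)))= 44.95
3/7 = 0.43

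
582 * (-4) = -2328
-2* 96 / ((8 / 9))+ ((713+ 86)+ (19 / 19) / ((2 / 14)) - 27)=563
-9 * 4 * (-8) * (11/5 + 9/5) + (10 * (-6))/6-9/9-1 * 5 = 1136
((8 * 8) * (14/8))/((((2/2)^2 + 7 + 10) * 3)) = 56/27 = 2.07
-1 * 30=-30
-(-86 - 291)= 377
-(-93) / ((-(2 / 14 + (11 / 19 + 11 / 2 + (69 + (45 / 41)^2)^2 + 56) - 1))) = -69903675618 / 3750680434021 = -0.02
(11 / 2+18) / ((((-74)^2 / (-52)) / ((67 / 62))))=-40937 / 169756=-0.24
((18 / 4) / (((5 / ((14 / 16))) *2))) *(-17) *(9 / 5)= -9639 / 800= -12.05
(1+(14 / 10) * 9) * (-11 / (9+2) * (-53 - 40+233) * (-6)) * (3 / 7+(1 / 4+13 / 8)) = 26316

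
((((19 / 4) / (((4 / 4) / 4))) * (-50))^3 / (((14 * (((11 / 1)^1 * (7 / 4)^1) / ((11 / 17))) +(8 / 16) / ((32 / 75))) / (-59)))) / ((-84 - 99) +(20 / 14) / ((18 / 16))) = -203959224000000 / 306043219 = -666439.28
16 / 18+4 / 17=172 / 153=1.12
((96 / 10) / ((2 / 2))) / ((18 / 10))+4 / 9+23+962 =8917 / 9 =990.78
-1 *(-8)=8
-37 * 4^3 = -2368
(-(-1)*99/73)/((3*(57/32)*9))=352/12483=0.03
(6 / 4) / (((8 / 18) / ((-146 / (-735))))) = 657 / 980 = 0.67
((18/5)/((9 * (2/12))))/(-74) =-6/185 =-0.03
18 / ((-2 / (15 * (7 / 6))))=-315 / 2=-157.50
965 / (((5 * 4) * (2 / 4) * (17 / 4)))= 386 / 17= 22.71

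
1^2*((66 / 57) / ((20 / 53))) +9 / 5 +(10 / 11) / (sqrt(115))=2*sqrt(115) / 253 +185 / 38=4.95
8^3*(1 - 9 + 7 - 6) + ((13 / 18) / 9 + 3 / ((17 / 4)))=-9868171 / 2754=-3583.21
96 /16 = 6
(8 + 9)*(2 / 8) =17 / 4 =4.25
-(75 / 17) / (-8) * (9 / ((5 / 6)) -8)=105 / 68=1.54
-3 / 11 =-0.27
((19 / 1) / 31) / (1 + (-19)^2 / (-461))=2.83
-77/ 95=-0.81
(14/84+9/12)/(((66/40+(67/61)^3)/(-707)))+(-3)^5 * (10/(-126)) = -56313311930/283618293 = -198.55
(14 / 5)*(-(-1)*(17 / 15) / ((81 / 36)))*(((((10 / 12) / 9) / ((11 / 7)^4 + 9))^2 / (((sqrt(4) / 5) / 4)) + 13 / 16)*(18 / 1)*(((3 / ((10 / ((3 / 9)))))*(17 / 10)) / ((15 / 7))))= 352867624684547 / 215539101562500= 1.64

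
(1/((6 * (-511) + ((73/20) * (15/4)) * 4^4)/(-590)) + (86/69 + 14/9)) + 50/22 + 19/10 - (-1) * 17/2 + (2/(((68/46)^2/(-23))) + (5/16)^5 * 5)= -1739737036858967/251856782622720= -6.91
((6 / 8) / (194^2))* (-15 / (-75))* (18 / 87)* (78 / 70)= 351 / 382005400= 0.00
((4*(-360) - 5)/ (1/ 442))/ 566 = -319345/ 283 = -1128.43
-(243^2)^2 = -3486784401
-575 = -575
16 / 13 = 1.23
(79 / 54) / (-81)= -79 / 4374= -0.02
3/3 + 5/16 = 1.31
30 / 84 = 5 / 14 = 0.36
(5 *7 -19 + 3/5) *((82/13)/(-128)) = -3403/4160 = -0.82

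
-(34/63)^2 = -1156/3969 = -0.29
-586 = -586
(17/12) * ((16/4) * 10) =170/3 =56.67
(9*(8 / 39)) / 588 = 2 / 637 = 0.00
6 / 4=3 / 2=1.50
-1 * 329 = -329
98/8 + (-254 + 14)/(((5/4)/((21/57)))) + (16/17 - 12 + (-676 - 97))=-1088569/1292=-842.55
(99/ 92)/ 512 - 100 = -4710301/ 47104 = -100.00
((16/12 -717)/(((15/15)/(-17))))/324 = 36499/972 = 37.55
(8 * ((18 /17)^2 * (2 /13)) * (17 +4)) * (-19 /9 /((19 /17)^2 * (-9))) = 1344 /247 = 5.44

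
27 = 27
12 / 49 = 0.24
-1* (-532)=532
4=4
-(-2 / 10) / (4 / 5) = 1 / 4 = 0.25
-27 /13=-2.08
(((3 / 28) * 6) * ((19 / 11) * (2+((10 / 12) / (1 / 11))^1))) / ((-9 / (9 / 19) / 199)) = -39999 / 308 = -129.87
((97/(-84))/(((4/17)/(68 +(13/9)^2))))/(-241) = 1337339/937008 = 1.43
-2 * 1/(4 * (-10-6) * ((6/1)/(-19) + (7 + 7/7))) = 19/4672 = 0.00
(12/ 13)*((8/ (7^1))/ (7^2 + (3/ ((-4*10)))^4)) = 245760000/ 11415047371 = 0.02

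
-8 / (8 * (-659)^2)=-1 / 434281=-0.00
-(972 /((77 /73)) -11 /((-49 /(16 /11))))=-496868 /539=-921.83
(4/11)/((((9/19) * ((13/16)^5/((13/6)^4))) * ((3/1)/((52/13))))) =19922944/312741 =63.70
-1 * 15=-15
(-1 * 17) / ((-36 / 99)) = 187 / 4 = 46.75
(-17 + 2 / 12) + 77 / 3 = 53 / 6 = 8.83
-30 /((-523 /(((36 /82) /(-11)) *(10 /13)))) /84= -450 /21464443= -0.00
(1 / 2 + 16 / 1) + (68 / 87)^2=259025 / 15138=17.11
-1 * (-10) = 10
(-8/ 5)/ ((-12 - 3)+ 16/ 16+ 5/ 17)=136/ 1165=0.12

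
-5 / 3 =-1.67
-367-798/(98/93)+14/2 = -7821/7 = -1117.29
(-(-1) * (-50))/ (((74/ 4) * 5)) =-20/ 37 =-0.54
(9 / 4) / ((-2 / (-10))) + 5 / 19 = 875 / 76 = 11.51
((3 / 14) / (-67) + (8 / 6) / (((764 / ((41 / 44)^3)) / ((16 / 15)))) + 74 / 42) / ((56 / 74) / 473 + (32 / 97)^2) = 80786260944212123 / 5068352783522160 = 15.94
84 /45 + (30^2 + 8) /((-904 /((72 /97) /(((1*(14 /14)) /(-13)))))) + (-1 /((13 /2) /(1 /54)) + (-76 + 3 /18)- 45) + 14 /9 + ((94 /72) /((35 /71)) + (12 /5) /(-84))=-56610377623 /538623540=-105.10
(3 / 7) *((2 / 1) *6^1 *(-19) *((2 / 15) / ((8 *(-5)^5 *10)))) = 57 / 1093750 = 0.00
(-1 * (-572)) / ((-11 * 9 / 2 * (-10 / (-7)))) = -364 / 45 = -8.09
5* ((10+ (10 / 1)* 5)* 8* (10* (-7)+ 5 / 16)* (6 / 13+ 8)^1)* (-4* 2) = 11321538.46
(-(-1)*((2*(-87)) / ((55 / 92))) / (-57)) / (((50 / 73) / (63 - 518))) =-17723524 / 5225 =-3392.06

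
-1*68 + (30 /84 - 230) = -4167 /14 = -297.64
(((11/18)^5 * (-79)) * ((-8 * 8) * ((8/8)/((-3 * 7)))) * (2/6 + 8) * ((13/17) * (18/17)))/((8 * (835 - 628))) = -4134984425/49454836578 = -0.08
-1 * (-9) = 9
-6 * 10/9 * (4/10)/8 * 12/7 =-4/7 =-0.57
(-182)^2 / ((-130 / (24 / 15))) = -10192 / 25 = -407.68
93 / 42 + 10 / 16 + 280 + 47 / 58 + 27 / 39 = 6003027 / 21112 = 284.34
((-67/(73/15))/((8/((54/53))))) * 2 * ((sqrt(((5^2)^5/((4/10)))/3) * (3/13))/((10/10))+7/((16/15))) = -84796875 * sqrt(30)/201188 - 2849175/123808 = -2331.56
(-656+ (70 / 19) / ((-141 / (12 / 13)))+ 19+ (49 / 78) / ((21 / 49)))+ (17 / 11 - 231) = -1988302973 / 2298582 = -865.01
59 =59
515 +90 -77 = 528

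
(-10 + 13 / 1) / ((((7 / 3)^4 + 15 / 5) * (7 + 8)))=81 / 13220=0.01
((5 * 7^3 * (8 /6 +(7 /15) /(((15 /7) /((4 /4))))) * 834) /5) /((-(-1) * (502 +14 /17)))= 282867641 /320550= 882.44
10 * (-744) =-7440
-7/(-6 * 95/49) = 343/570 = 0.60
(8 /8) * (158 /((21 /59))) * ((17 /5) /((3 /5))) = 158474 /63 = 2515.46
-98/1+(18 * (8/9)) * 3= -50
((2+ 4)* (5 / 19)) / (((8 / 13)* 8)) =195 / 608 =0.32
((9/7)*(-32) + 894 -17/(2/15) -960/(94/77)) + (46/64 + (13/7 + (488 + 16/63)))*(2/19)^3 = -4911109499/81237996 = -60.45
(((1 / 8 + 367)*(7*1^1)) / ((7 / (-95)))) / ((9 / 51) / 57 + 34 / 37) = -1111502755 / 29384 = -37826.80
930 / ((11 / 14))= 13020 / 11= 1183.64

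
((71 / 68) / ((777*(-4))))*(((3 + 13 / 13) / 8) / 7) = -71 / 2958816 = -0.00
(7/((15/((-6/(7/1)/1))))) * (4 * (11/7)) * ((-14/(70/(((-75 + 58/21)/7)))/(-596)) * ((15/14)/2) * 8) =66748/1788745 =0.04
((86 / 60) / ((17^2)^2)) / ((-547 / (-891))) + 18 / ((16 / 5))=10279398159 / 1827439480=5.63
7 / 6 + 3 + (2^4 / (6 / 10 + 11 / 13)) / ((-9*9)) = 30685 / 7614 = 4.03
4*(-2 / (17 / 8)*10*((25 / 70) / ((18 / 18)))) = -1600 / 119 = -13.45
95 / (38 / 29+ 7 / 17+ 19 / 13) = 608855 / 20404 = 29.84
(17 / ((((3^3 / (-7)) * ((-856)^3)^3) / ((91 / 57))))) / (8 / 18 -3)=-10829 / 970482768206526008558320877568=-0.00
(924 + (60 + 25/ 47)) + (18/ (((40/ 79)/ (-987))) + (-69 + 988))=-31193259/ 940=-33184.32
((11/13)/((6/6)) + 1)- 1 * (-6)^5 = 101112/13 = 7777.85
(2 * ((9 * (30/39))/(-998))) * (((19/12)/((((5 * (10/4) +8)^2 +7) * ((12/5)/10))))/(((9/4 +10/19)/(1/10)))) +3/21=2339079363/16374439991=0.14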